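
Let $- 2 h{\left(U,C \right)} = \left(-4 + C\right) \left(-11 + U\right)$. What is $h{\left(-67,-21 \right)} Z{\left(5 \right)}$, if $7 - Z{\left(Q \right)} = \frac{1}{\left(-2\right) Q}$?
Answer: $- \frac{13845}{2} \approx -6922.5$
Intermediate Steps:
$Z{\left(Q \right)} = 7 + \frac{1}{2 Q}$ ($Z{\left(Q \right)} = 7 - \frac{1}{\left(-2\right) Q} = 7 - - \frac{1}{2 Q} = 7 + \frac{1}{2 Q}$)
$h{\left(U,C \right)} = - \frac{\left(-11 + U\right) \left(-4 + C\right)}{2}$ ($h{\left(U,C \right)} = - \frac{\left(-4 + C\right) \left(-11 + U\right)}{2} = - \frac{\left(-11 + U\right) \left(-4 + C\right)}{2}$)
$h{\left(-67,-21 \right)} Z{\left(5 \right)} = \left(-22 + 2 \left(-67\right) + \frac{11}{2} \left(-21\right) - \left(- \frac{21}{2}\right) \left(-67\right)\right) \left(7 + \frac{1}{2 \cdot 5}\right) = \left(-22 - 134 - \frac{231}{2} - \frac{1407}{2}\right) \left(7 + \frac{1}{2} \cdot \frac{1}{5}\right) = - 975 \left(7 + \frac{1}{10}\right) = \left(-975\right) \frac{71}{10} = - \frac{13845}{2}$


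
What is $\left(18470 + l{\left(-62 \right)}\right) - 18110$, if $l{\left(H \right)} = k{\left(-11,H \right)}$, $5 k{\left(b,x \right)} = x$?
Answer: $\frac{1738}{5} \approx 347.6$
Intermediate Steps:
$k{\left(b,x \right)} = \frac{x}{5}$
$l{\left(H \right)} = \frac{H}{5}$
$\left(18470 + l{\left(-62 \right)}\right) - 18110 = \left(18470 + \frac{1}{5} \left(-62\right)\right) - 18110 = \left(18470 - \frac{62}{5}\right) - 18110 = \frac{92288}{5} - 18110 = \frac{1738}{5}$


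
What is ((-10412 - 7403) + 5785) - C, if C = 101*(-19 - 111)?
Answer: 1100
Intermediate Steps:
C = -13130 (C = 101*(-130) = -13130)
((-10412 - 7403) + 5785) - C = ((-10412 - 7403) + 5785) - 1*(-13130) = (-17815 + 5785) + 13130 = -12030 + 13130 = 1100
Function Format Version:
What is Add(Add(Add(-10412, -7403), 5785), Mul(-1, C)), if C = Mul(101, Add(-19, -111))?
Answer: 1100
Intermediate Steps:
C = -13130 (C = Mul(101, -130) = -13130)
Add(Add(Add(-10412, -7403), 5785), Mul(-1, C)) = Add(Add(Add(-10412, -7403), 5785), Mul(-1, -13130)) = Add(Add(-17815, 5785), 13130) = Add(-12030, 13130) = 1100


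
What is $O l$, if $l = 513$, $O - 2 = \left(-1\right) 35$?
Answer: $-16929$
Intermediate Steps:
$O = -33$ ($O = 2 - 35 = -33$)
$O l = \left(-33\right) 513 = -16929$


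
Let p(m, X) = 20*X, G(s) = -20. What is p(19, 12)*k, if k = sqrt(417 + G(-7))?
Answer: 240*sqrt(397) ≈ 4782.0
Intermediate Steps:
k = sqrt(397) (k = sqrt(417 - 20) = sqrt(397) ≈ 19.925)
p(19, 12)*k = (20*12)*sqrt(397) = 240*sqrt(397)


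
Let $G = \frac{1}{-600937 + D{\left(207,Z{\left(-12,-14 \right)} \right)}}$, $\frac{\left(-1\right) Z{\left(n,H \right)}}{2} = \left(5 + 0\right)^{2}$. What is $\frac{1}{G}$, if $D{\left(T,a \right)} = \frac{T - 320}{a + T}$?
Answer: $- \frac{94347222}{157} \approx -6.0094 \cdot 10^{5}$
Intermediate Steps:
$Z{\left(n,H \right)} = -50$ ($Z{\left(n,H \right)} = - 2 \left(5 + 0\right)^{2} = - 2 \cdot 5^{2} = \left(-2\right) 25 = -50$)
$D{\left(T,a \right)} = \frac{-320 + T}{T + a}$
$G = - \frac{157}{94347222}$ ($G = \frac{1}{-600937 + \frac{-320 + 207}{207 - 50}} = \frac{1}{-600937 + \frac{1}{157} \left(-113\right)} = \frac{1}{-600937 - \frac{113}{157}} = \frac{1}{- \frac{94347222}{157}} = - \frac{157}{94347222} \approx -1.6641 \cdot 10^{-6}$)
$\frac{1}{G} = \frac{1}{- \frac{157}{94347222}} = - \frac{94347222}{157}$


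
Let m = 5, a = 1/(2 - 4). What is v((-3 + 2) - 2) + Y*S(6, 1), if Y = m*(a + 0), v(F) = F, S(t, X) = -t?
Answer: 12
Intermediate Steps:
a = -½ (a = 1/(-2) = -½ ≈ -0.50000)
Y = -5/2 (Y = 5*(-½ + 0) = 5*(-½) = -5/2 ≈ -2.5000)
v((-3 + 2) - 2) + Y*S(6, 1) = ((-3 + 2) - 2) - (-5)*6/2 = (-1 - 2) - 5/2*(-6) = -3 + 15 = 12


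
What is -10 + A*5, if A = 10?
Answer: 40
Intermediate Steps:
-10 + A*5 = -10 + 10*5 = -10 + 50 = 40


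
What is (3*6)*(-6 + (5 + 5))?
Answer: 72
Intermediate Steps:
(3*6)*(-6 + (5 + 5)) = 18*(-6 + 10) = 18*4 = 72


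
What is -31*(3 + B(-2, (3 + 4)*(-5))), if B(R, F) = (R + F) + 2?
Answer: 992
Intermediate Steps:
B(R, F) = 2 + F + R (B(R, F) = (F + R) + 2 = 2 + F + R)
-31*(3 + B(-2, (3 + 4)*(-5))) = -31*(3 + (2 + (3 + 4)*(-5) - 2)) = -31*(3 + (2 + 7*(-5) - 2)) = -31*(3 + (2 - 35 - 2)) = -31*(3 - 35) = -31*(-32) = 992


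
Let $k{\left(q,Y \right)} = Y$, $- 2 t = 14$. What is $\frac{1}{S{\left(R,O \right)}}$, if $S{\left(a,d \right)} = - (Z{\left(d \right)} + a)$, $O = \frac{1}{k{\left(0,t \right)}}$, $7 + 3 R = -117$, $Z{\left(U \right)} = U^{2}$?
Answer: $\frac{147}{6073} \approx 0.024206$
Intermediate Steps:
$R = - \frac{124}{3}$ ($R = - \frac{7}{3} + \frac{1}{3} \left(-117\right) = - \frac{7}{3} - 39 = - \frac{124}{3} \approx -41.333$)
$t = -7$ ($t = \left(- \frac{1}{2}\right) 14 = -7$)
$O = - \frac{1}{7}$ ($O = \frac{1}{-7} = - \frac{1}{7} \approx -0.14286$)
$S{\left(a,d \right)} = - a - d^{2}$ ($S{\left(a,d \right)} = - (d^{2} + a) = - (a + d^{2}) = - a - d^{2}$)
$\frac{1}{S{\left(R,O \right)}} = \frac{1}{\left(-1\right) \left(- \frac{124}{3}\right) - \left(- \frac{1}{7}\right)^{2}} = \frac{1}{\frac{124}{3} - \frac{1}{49}} = \frac{1}{\frac{6073}{147}} = \frac{147}{6073}$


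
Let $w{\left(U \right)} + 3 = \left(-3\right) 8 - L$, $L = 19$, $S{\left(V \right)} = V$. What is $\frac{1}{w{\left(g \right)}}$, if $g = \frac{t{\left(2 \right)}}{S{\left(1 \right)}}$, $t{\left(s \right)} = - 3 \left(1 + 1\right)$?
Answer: $- \frac{1}{46} \approx -0.021739$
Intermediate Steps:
$t{\left(s \right)} = -6$ ($t{\left(s \right)} = \left(-3\right) 2 = -6$)
$g = -6$ ($g = - \frac{6}{1} = \left(-6\right) 1 = -6$)
$w{\left(U \right)} = -46$ ($w{\left(U \right)} = -3 - 43 = -46$)
$\frac{1}{w{\left(g \right)}} = \frac{1}{-46} = - \frac{1}{46}$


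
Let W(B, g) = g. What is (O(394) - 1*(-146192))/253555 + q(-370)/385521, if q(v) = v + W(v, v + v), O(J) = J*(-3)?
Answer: 218129232/383336381 ≈ 0.56903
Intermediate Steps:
O(J) = -3*J
q(v) = 3*v (q(v) = v + (v + v) = v + 2*v = 3*v)
(O(394) - 1*(-146192))/253555 + q(-370)/385521 = (-3*394 - 1*(-146192))/253555 + (3*(-370))/385521 = (-1182 + 146192)*(1/253555) - 1110*1/385521 = 145010*(1/253555) - 370/128507 = 1706/2983 - 370/128507 = 218129232/383336381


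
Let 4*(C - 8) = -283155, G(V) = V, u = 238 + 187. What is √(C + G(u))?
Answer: I*√281423/2 ≈ 265.25*I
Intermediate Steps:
u = 425
C = -283123/4 (C = 8 + (¼)*(-283155) = 8 - 283155/4 = -283123/4 ≈ -70781.)
√(C + G(u)) = √(-283123/4 + 425) = √(-281423/4) = I*√281423/2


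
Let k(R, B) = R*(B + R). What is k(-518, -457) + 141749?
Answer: 646799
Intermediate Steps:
k(-518, -457) + 141749 = -518*(-457 - 518) + 141749 = -518*(-975) + 141749 = 505050 + 141749 = 646799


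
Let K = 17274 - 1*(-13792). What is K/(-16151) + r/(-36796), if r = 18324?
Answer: -359763865/148573049 ≈ -2.4215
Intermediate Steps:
K = 31066 (K = 17274 + 13792 = 31066)
K/(-16151) + r/(-36796) = 31066/(-16151) + 18324/(-36796) = 31066*(-1/16151) + 18324*(-1/36796) = -31066/16151 - 4581/9199 = -359763865/148573049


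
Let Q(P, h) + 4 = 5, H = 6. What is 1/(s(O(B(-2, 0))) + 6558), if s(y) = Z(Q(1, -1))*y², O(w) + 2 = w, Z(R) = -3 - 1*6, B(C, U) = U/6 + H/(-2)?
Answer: 1/6333 ≈ 0.00015790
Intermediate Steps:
Q(P, h) = 1 (Q(P, h) = -4 + 5 = 1)
B(C, U) = -3 + U/6 (B(C, U) = U/6 + 6/(-2) = U*(⅙) + 6*(-½) = U/6 - 3 = -3 + U/6)
Z(R) = -9 (Z(R) = -3 - 6 = -9)
O(w) = -2 + w
s(y) = -9*y²
1/(s(O(B(-2, 0))) + 6558) = 1/(-9*(-2 + (-3 + (⅙)*0))² + 6558) = 1/(-9*(-2 + (-3 + 0))² + 6558) = 1/(-9*(-2 - 3)² + 6558) = 1/(-9*(-5)² + 6558) = 1/(-9*25 + 6558) = 1/(-225 + 6558) = 1/6333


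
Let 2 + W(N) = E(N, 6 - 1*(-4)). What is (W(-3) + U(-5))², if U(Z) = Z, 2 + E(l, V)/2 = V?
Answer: 81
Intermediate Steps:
E(l, V) = -4 + 2*V
W(N) = 14 (W(N) = -2 + (-4 + 2*(6 - 1*(-4))) = -2 + (-4 + 2*(6 + 4)) = -2 + (-4 + 2*10) = -2 + (-4 + 20) = -2 + 16 = 14)
(W(-3) + U(-5))² = (14 - 5)² = 9² = 81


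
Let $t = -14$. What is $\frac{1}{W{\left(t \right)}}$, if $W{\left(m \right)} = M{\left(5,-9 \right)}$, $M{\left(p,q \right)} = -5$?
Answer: $- \frac{1}{5} \approx -0.2$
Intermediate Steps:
$W{\left(m \right)} = -5$
$\frac{1}{W{\left(t \right)}} = \frac{1}{-5} = - \frac{1}{5}$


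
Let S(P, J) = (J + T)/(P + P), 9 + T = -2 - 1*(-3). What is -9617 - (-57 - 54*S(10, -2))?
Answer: -9587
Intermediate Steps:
T = -8 (T = -9 + (-2 - 1*(-3)) = -9 + (-2 + 3) = -9 + 1 = -8)
S(P, J) = (-8 + J)/(2*P) (S(P, J) = (J - 8)/(P + P) = (-8 + J)/((2*P)) = (-8 + J)*(1/(2*P)) = (-8 + J)/(2*P))
-9617 - (-57 - 54*S(10, -2)) = -9617 - (-57 - 27*(-8 - 2)/10) = -9617 - (-57 - 27*(-10)/10) = -9617 - (-57 - 54*(-1/2)) = -9617 - (-57 + 27) = -9617 - 1*(-30) = -9617 + 30 = -9587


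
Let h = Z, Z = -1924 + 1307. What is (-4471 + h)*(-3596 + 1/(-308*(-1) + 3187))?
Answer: 21315360224/1165 ≈ 1.8296e+7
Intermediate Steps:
Z = -617
h = -617
(-4471 + h)*(-3596 + 1/(-308*(-1) + 3187)) = (-4471 - 617)*(-3596 + 1/(-308*(-1) + 3187)) = -5088*(-3596 + 1/(308 + 3187)) = -5088*(-3596 + 1/3495) = -5088*(-12568019/3495) = 21315360224/1165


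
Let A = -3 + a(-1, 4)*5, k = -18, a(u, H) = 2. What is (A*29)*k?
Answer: -3654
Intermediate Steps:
A = 7 (A = -3 + 2*5 = -3 + 10 = 7)
(A*29)*k = (7*29)*(-18) = 203*(-18) = -3654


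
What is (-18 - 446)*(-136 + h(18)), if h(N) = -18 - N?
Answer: 79808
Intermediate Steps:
(-18 - 446)*(-136 + h(18)) = (-18 - 446)*(-136 + (-18 - 1*18)) = -464*(-136 + (-18 - 18)) = -464*(-136 - 36) = -464*(-172) = 79808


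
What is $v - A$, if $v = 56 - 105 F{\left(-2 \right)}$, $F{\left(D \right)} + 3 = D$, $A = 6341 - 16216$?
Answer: $10456$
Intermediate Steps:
$A = -9875$
$F{\left(D \right)} = -3 + D$
$v = 581$ ($v = 56 - 105 \left(-3 - 2\right) = 56 - -525 = 56 + 525 = 581$)
$v - A = 581 - -9875 = 581 + 9875 = 10456$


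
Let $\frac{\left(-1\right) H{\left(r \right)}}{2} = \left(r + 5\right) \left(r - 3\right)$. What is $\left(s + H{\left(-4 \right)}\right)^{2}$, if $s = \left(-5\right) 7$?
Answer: $441$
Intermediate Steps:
$H{\left(r \right)} = - 2 \left(-3 + r\right) \left(5 + r\right)$ ($H{\left(r \right)} = - 2 \left(r + 5\right) \left(r - 3\right) = - 2 \left(5 + r\right) \left(-3 + r\right) = - 2 \left(-3 + r\right) \left(5 + r\right)$)
$s = -35$
$\left(s + H{\left(-4 \right)}\right)^{2} = \left(-35 - \left(-46 + 32\right)\right)^{2} = \left(-35 + \left(30 + 16 - 32\right)\right)^{2} = \left(-35 + 14\right)^{2} = \left(-21\right)^{2} = 441$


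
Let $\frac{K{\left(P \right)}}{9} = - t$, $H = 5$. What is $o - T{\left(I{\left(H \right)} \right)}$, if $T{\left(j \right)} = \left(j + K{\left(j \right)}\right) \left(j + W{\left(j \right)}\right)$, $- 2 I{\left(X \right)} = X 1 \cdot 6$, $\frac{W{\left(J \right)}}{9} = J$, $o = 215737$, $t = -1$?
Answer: $214837$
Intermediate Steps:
$W{\left(J \right)} = 9 J$
$I{\left(X \right)} = - 3 X$ ($I{\left(X \right)} = - \frac{X 1 \cdot 6}{2} = - \frac{X 6}{2} = - \frac{6 X}{2} = - 3 X$)
$K{\left(P \right)} = 9$ ($K{\left(P \right)} = 9 \left(\left(-1\right) \left(-1\right)\right) = 9 \cdot 1 = 9$)
$T{\left(j \right)} = 10 j \left(9 + j\right)$ ($T{\left(j \right)} = \left(j + 9\right) \left(j + 9 j\right) = \left(9 + j\right) 10 j = 10 j \left(9 + j\right)$)
$o - T{\left(I{\left(H \right)} \right)} = 215737 - 10 \left(\left(-3\right) 5\right) \left(9 - 15\right) = 215737 - 10 \left(-15\right) \left(9 - 15\right) = 215737 - 10 \left(-15\right) \left(-6\right) = 215737 - 900 = 214837$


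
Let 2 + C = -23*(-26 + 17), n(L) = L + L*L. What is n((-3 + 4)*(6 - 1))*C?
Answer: 6150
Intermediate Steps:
n(L) = L + L²
C = 205 (C = -2 - 23*(-26 + 17) = -2 - 23*(-9) = -2 + 207 = 205)
n((-3 + 4)*(6 - 1))*C = (((-3 + 4)*(6 - 1))*(1 + (-3 + 4)*(6 - 1)))*205 = ((1*5)*(1 + 1*5))*205 = (5*(1 + 5))*205 = (5*6)*205 = 30*205 = 6150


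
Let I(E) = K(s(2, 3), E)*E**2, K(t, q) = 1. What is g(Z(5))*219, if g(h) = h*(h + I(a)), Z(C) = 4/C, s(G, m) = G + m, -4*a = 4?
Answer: 7884/25 ≈ 315.36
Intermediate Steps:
a = -1 (a = -1/4*4 = -1)
I(E) = E**2 (I(E) = 1*E**2 = E**2)
g(h) = h*(1 + h) (g(h) = h*(h + (-1)**2) = h*(h + 1) = h*(1 + h))
g(Z(5))*219 = ((4/5)*(1 + 4/5))*219 = ((4*(1/5))*(1 + 4*(1/5)))*219 = (4*(1 + 4/5)/5)*219 = ((4/5)*(9/5))*219 = (36/25)*219 = 7884/25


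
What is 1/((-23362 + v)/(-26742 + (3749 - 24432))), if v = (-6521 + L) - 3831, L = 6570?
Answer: 47425/27144 ≈ 1.7472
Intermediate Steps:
v = -3782 (v = (-6521 + 6570) - 3831 = 49 - 3831 = -3782)
1/((-23362 + v)/(-26742 + (3749 - 24432))) = 1/((-23362 - 3782)/(-26742 + (3749 - 24432))) = 1/(-27144/(-26742 - 20683)) = 1/(-27144/(-47425)) = 1/(-27144*(-1/47425)) = 1/(27144/47425) = 47425/27144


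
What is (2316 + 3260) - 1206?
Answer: 4370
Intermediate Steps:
(2316 + 3260) - 1206 = 5576 - 1206 = 4370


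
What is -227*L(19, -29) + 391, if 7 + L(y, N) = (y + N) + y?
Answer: -63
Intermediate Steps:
L(y, N) = -7 + N + 2*y (L(y, N) = -7 + ((y + N) + y) = -7 + ((N + y) + y) = -7 + (N + 2*y) = -7 + N + 2*y)
-227*L(19, -29) + 391 = -227*(-7 - 29 + 2*19) + 391 = -227*(-7 - 29 + 38) + 391 = -227*2 + 391 = -454 + 391 = -63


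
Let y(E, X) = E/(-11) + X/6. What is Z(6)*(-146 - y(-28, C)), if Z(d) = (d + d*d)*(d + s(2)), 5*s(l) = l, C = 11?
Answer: -444640/11 ≈ -40422.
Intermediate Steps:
y(E, X) = -E/11 + X/6 (y(E, X) = E*(-1/11) + X*(1/6) = -E/11 + X/6)
s(l) = l/5
Z(d) = (2/5 + d)*(d + d**2) (Z(d) = (d + d*d)*(d + (1/5)*2) = (d + d**2)*(d + 2/5) = (d + d**2)*(2/5 + d) = (2/5 + d)*(d + d**2))
Z(6)*(-146 - y(-28, C)) = ((1/5)*6*(2 + 5*6**2 + 7*6))*(-146 - (-1/11*(-28) + (1/6)*11)) = ((1/5)*6*(2 + 5*36 + 42))*(-146 - (28/11 + 11/6)) = ((1/5)*6*(2 + 180 + 42))*(-146 - 1*289/66) = ((1/5)*6*224)*(-146 - 289/66) = (1344/5)*(-9925/66) = -444640/11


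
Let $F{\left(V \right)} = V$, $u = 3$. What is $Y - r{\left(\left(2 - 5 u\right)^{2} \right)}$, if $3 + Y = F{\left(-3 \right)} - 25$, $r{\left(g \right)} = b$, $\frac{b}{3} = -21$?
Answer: $32$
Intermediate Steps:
$b = -63$ ($b = 3 \left(-21\right) = -63$)
$r{\left(g \right)} = -63$
$Y = -31$ ($Y = -3 - 28 = -31$)
$Y - r{\left(\left(2 - 5 u\right)^{2} \right)} = -31 - -63 = -31 + 63 = 32$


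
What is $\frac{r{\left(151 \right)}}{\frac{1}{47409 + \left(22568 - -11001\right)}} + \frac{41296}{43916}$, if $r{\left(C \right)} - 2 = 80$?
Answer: $\frac{72902722208}{10979} \approx 6.6402 \cdot 10^{6}$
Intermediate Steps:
$r{\left(C \right)} = 82$ ($r{\left(C \right)} = 2 + 80 = 82$)
$\frac{r{\left(151 \right)}}{\frac{1}{47409 + \left(22568 - -11001\right)}} + \frac{41296}{43916} = \frac{82}{\frac{1}{47409 + \left(22568 - -11001\right)}} + \frac{41296}{43916} = \frac{82}{\frac{1}{47409 + \left(22568 + 11001\right)}} + 41296 \cdot \frac{1}{43916} = \frac{82}{\frac{1}{47409 + 33569}} + \frac{10324}{10979} = \frac{82}{\frac{1}{80978}} + \frac{10324}{10979} = 82 \frac{1}{\frac{1}{80978}} + \frac{10324}{10979} = 82 \cdot 80978 + \frac{10324}{10979} = 6640196 + \frac{10324}{10979} = \frac{72902722208}{10979}$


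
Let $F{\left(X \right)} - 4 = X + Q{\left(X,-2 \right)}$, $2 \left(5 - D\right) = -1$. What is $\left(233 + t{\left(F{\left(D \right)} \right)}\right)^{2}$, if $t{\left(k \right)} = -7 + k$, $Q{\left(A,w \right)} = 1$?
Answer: $\frac{223729}{4} \approx 55932.0$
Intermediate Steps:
$D = \frac{11}{2}$ ($D = 5 - - \frac{1}{2} = 5 + \frac{1}{2} = \frac{11}{2} \approx 5.5$)
$F{\left(X \right)} = 5 + X$ ($F{\left(X \right)} = 4 + \left(X + 1\right) = 4 + \left(1 + X\right) = 5 + X$)
$\left(233 + t{\left(F{\left(D \right)} \right)}\right)^{2} = \left(233 + \left(-7 + \left(5 + \frac{11}{2}\right)\right)\right)^{2} = \left(233 + \left(-7 + \frac{21}{2}\right)\right)^{2} = \left(233 + \frac{7}{2}\right)^{2} = \left(\frac{473}{2}\right)^{2} = \frac{223729}{4}$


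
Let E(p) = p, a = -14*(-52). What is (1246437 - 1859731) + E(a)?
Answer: -612566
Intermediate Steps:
a = 728
(1246437 - 1859731) + E(a) = (1246437 - 1859731) + 728 = -613294 + 728 = -612566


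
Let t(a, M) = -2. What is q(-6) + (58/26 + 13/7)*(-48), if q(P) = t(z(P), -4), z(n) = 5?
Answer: -18038/91 ≈ -198.22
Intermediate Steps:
q(P) = -2
q(-6) + (58/26 + 13/7)*(-48) = -2 + (58/26 + 13/7)*(-48) = -2 + (58*(1/26) + 13*(⅐))*(-48) = -2 + (29/13 + 13/7)*(-48) = -2 + (372/91)*(-48) = -2 - 17856/91 = -18038/91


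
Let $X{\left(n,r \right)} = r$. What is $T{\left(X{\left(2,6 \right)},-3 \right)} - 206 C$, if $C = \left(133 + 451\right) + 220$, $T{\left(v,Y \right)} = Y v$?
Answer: $-165642$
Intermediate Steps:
$C = 804$ ($C = 584 + 220 = 804$)
$T{\left(X{\left(2,6 \right)},-3 \right)} - 206 C = \left(-3\right) 6 - 165624 = -18 - 165624 = -165642$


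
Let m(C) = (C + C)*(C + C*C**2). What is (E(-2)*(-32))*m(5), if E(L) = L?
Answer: 83200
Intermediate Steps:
m(C) = 2*C*(C + C**3) (m(C) = (2*C)*(C + C**3) = 2*C*(C + C**3))
(E(-2)*(-32))*m(5) = (-2*(-32))*(2*5**2*(1 + 5**2)) = 64*(2*25*(1 + 25)) = 64*(2*25*26) = 64*1300 = 83200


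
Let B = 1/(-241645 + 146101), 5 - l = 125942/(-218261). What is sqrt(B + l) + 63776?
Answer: 63776 + sqrt(67368732478735048258)/3475588164 ≈ 63778.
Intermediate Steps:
l = 1217247/218261 (l = 5 - 125942/(-218261) = 5 - 125942*(-1)/218261 = 5 - 1*(-125942/218261) = 5 + 125942/218261 = 1217247/218261 ≈ 5.5770)
B = -1/95544 (B = 1/(-95544) = -1/95544 ≈ -1.0466e-5)
sqrt(B + l) + 63776 = sqrt(-1/95544 + 1217247/218261) + 63776 = sqrt(116300429107/20853528984) + 63776 = sqrt(67368732478735048258)/3475588164 + 63776 = 63776 + sqrt(67368732478735048258)/3475588164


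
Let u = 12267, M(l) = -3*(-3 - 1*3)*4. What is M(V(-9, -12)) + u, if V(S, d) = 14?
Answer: 12339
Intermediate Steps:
M(l) = 72 (M(l) = -3*(-3 - 3)*4 = -3*(-6)*4 = 18*4 = 72)
M(V(-9, -12)) + u = 72 + 12267 = 12339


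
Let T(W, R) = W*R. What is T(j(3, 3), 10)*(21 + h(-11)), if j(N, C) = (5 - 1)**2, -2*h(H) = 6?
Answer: 2880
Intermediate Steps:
h(H) = -3 (h(H) = -1/2*6 = -3)
j(N, C) = 16 (j(N, C) = 4**2 = 16)
T(W, R) = R*W
T(j(3, 3), 10)*(21 + h(-11)) = (10*16)*(21 - 3) = 160*18 = 2880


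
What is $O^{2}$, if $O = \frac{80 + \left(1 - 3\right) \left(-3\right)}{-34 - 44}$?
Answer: $\frac{1849}{1521} \approx 1.2156$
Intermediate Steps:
$O = - \frac{43}{39}$ ($O = \frac{80 - -6}{-78} = \left(80 + 6\right) \left(- \frac{1}{78}\right) = 86 \left(- \frac{1}{78}\right) = - \frac{43}{39} \approx -1.1026$)
$O^{2} = \left(- \frac{43}{39}\right)^{2} = \frac{1849}{1521}$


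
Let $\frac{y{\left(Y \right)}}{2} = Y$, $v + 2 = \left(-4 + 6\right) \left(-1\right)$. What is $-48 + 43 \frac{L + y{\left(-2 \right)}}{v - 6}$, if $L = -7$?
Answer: $- \frac{7}{10} \approx -0.7$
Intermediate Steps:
$v = -4$ ($v = -2 + \left(-4 + 6\right) \left(-1\right) = -2 + 2 \left(-1\right) = -2 - 2 = -4$)
$y{\left(Y \right)} = 2 Y$
$-48 + 43 \frac{L + y{\left(-2 \right)}}{v - 6} = -48 + 43 \frac{-7 + 2 \left(-2\right)}{-4 - 6} = -48 + 43 \frac{-7 - 4}{-10} = -48 + 43 \left(\left(-11\right) \left(- \frac{1}{10}\right)\right) = -48 + 43 \cdot \frac{11}{10} = -48 + \frac{473}{10} = - \frac{7}{10}$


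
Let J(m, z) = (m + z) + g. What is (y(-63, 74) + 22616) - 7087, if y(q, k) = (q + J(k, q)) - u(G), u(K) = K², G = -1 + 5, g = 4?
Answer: 15465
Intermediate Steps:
J(m, z) = 4 + m + z (J(m, z) = (m + z) + 4 = 4 + m + z)
G = 4
y(q, k) = -12 + k + 2*q (y(q, k) = (q + (4 + k + q)) - 1*4² = (4 + k + 2*q) - 1*16 = (4 + k + 2*q) - 16 = -12 + k + 2*q)
(y(-63, 74) + 22616) - 7087 = ((-12 + 74 + 2*(-63)) + 22616) - 7087 = ((-12 + 74 - 126) + 22616) - 7087 = (-64 + 22616) - 7087 = 22552 - 7087 = 15465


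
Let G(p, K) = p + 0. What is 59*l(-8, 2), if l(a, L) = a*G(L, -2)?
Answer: -944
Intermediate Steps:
G(p, K) = p
l(a, L) = L*a (l(a, L) = a*L = L*a)
59*l(-8, 2) = 59*(2*(-8)) = 59*(-16) = -944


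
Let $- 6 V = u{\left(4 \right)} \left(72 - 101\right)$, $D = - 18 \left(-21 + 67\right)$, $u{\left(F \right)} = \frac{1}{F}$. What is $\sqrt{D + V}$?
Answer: $\frac{i \sqrt{119058}}{12} \approx 28.754 i$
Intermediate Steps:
$D = -828$ ($D = \left(-18\right) 46 = -828$)
$V = \frac{29}{24}$ ($V = - \frac{\frac{1}{4} \left(72 - 101\right)}{6} = - \frac{\frac{1}{4} \left(-29\right)}{6} = \left(- \frac{1}{6}\right) \left(- \frac{29}{4}\right) = \frac{29}{24} \approx 1.2083$)
$\sqrt{D + V} = \sqrt{-828 + \frac{29}{24}} = \sqrt{- \frac{19843}{24}} = \frac{i \sqrt{119058}}{12}$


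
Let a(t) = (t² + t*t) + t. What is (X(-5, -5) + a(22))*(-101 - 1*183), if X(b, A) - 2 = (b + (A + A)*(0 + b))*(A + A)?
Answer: -153928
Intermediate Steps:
X(b, A) = 2 + 2*A*(b + 2*A*b) (X(b, A) = 2 + (b + (A + A)*(0 + b))*(A + A) = 2 + (b + (2*A)*b)*(2*A) = 2 + (b + 2*A*b)*(2*A) = 2 + 2*A*(b + 2*A*b))
a(t) = t + 2*t² (a(t) = (t² + t²) + t = 2*t² + t = t + 2*t²)
(X(-5, -5) + a(22))*(-101 - 1*183) = ((2 + 2*(-5)*(-5) + 4*(-5)*(-5)²) + 22*(1 + 2*22))*(-101 - 1*183) = ((2 + 50 + 4*(-5)*25) + 22*(1 + 44))*(-101 - 183) = ((2 + 50 - 500) + 22*45)*(-284) = (-448 + 990)*(-284) = 542*(-284) = -153928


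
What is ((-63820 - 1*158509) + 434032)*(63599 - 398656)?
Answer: -70932572071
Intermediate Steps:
((-63820 - 1*158509) + 434032)*(63599 - 398656) = ((-63820 - 158509) + 434032)*(-335057) = (-222329 + 434032)*(-335057) = 211703*(-335057) = -70932572071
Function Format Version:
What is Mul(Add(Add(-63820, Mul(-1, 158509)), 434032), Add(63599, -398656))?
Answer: -70932572071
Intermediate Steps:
Mul(Add(Add(-63820, Mul(-1, 158509)), 434032), Add(63599, -398656)) = Mul(Add(Add(-63820, -158509), 434032), -335057) = Mul(Add(-222329, 434032), -335057) = Mul(211703, -335057) = -70932572071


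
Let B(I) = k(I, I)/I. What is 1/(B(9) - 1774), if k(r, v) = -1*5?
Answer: -9/15971 ≈ -0.00056352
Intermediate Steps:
k(r, v) = -5
B(I) = -5/I
1/(B(9) - 1774) = 1/(-5/9 - 1774) = 1/(-15971/9) = -9/15971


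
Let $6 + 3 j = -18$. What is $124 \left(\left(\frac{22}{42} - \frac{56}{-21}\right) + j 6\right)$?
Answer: $- \frac{116684}{21} \approx -5556.4$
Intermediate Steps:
$j = -8$ ($j = -2 + \frac{1}{3} \left(-18\right) = -2 - 6 = -8$)
$124 \left(\left(\frac{22}{42} - \frac{56}{-21}\right) + j 6\right) = 124 \left(\left(\frac{22}{42} - \frac{56}{-21}\right) - 48\right) = 124 \left(\left(22 \cdot \frac{1}{42} - - \frac{8}{3}\right) - 48\right) = 124 \left(\left(\frac{11}{21} + \frac{8}{3}\right) - 48\right) = 124 \left(\frac{67}{21} - 48\right) = 124 \left(- \frac{941}{21}\right) = - \frac{116684}{21}$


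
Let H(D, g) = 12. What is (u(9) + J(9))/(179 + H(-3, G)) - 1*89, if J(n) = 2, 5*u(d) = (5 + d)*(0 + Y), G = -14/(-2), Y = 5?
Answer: -16983/191 ≈ -88.916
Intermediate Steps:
G = 7 (G = -14*(-½) = 7)
u(d) = 5 + d (u(d) = ((5 + d)*(0 + 5))/5 = ((5 + d)*5)/5 = (25 + 5*d)/5 = 5 + d)
(u(9) + J(9))/(179 + H(-3, G)) - 1*89 = ((5 + 9) + 2)/(179 + 12) - 1*89 = (14 + 2)/191 - 89 = 16*(1/191) - 89 = 16/191 - 89 = -16983/191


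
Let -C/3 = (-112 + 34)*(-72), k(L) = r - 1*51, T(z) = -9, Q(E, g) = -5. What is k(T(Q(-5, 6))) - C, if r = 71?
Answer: 16868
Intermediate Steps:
k(L) = 20 (k(L) = 71 - 1*51 = 71 - 51 = 20)
C = -16848 (C = -3*(-112 + 34)*(-72) = -(-234)*(-72) = -3*5616 = -16848)
k(T(Q(-5, 6))) - C = 20 - 1*(-16848) = 20 + 16848 = 16868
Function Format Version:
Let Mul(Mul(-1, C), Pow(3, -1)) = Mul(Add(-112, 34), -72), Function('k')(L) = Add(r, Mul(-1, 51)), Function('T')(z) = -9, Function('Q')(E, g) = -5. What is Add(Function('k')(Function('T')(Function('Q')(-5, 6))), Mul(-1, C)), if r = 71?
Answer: 16868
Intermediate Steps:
Function('k')(L) = 20 (Function('k')(L) = Add(71, Mul(-1, 51)) = Add(71, -51) = 20)
C = -16848 (C = Mul(-3, Mul(Add(-112, 34), -72)) = Mul(-3, Mul(-78, -72)) = Mul(-3, 5616) = -16848)
Add(Function('k')(Function('T')(Function('Q')(-5, 6))), Mul(-1, C)) = Add(20, Mul(-1, -16848)) = Add(20, 16848) = 16868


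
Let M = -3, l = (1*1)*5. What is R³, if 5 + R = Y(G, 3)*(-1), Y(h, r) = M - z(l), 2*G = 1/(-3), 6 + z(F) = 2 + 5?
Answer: -1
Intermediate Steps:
l = 5 (l = 1*5 = 5)
z(F) = 1 (z(F) = -6 + (2 + 5) = -6 + 7 = 1)
G = -⅙ (G = (½)/(-3) = (½)*(-⅓) = -⅙ ≈ -0.16667)
Y(h, r) = -4 (Y(h, r) = -3 - 1*1 = -3 - 1 = -4)
R = -1 (R = -5 - 4*(-1) = -5 + 4 = -1)
R³ = (-1)³ = -1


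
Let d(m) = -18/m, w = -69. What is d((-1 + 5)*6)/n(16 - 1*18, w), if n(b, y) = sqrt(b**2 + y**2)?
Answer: -3*sqrt(4765)/19060 ≈ -0.010865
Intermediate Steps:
d((-1 + 5)*6)/n(16 - 1*18, w) = (-18*1/(6*(-1 + 5)))/(sqrt((16 - 1*18)**2 + (-69)**2)) = (-18/(4*6))/(sqrt((16 - 18)**2 + 4761)) = (-18/24)/(sqrt((-2)**2 + 4761)) = (-18*1/24)/(sqrt(4 + 4761)) = -3*sqrt(4765)/4765/4 = -3*sqrt(4765)/19060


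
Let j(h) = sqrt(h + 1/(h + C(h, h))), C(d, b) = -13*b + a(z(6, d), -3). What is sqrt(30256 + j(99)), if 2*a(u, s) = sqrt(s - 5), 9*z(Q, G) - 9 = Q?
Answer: sqrt(30256 + sqrt((117611 - 99*I*sqrt(2))/(1188 - I*sqrt(2)))) ≈ 173.97 - 0.e-10*I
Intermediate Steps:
z(Q, G) = 1 + Q/9
a(u, s) = sqrt(-5 + s)/2 (a(u, s) = sqrt(s - 5)/2 = sqrt(-5 + s)/2)
C(d, b) = -13*b + I*sqrt(2) (C(d, b) = -13*b + sqrt(-5 - 3)/2 = -13*b + sqrt(-8)/2 = -13*b + (2*I*sqrt(2))/2 = -13*b + I*sqrt(2))
j(h) = sqrt(h + 1/(-12*h + I*sqrt(2))) (j(h) = sqrt(h + 1/(h + (-13*h + I*sqrt(2)))) = sqrt(h + 1/(-12*h + I*sqrt(2))))
sqrt(30256 + j(99)) = sqrt(30256 + sqrt((-1 + 99*(12*99 - I*sqrt(2)))/(12*99 - I*sqrt(2)))) = sqrt(30256 + sqrt((-1 + 99*(1188 - I*sqrt(2)))/(1188 - I*sqrt(2)))) = sqrt(30256 + sqrt((-1 + (117612 - 99*I*sqrt(2)))/(1188 - I*sqrt(2)))) = sqrt(30256 + sqrt((117611 - 99*I*sqrt(2))/(1188 - I*sqrt(2))))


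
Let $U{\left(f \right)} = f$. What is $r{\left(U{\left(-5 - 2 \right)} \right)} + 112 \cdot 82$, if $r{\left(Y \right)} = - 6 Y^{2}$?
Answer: $8890$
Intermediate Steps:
$r{\left(U{\left(-5 - 2 \right)} \right)} + 112 \cdot 82 = - 6 \left(-5 - 2\right)^{2} + 112 \cdot 82 = - 6 \left(-5 - 2\right)^{2} + 9184 = - 6 \left(-7\right)^{2} + 9184 = \left(-6\right) 49 + 9184 = -294 + 9184 = 8890$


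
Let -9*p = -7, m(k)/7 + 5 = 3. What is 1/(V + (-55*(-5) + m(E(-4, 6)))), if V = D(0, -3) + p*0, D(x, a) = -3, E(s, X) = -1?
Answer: 1/258 ≈ 0.0038760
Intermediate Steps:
m(k) = -14 (m(k) = -35 + 7*3 = -35 + 21 = -14)
p = 7/9 (p = -⅑*(-7) = 7/9 ≈ 0.77778)
V = -3 (V = -3 + (7/9)*0 = -3 + 0 = -3)
1/(V + (-55*(-5) + m(E(-4, 6)))) = 1/(-3 + (-55*(-5) - 14)) = 1/(-3 + (275 - 14)) = 1/(-3 + 261) = 1/258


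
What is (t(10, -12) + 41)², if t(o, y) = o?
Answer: 2601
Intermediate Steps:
(t(10, -12) + 41)² = (10 + 41)² = 51² = 2601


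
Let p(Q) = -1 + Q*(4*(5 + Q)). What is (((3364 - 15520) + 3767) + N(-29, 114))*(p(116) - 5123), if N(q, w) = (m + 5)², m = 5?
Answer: -422904780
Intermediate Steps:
N(q, w) = 100 (N(q, w) = (5 + 5)² = 10² = 100)
p(Q) = -1 + Q*(20 + 4*Q)
(((3364 - 15520) + 3767) + N(-29, 114))*(p(116) - 5123) = (((3364 - 15520) + 3767) + 100)*((-1 + 4*116² + 20*116) - 5123) = ((-12156 + 3767) + 100)*((-1 + 4*13456 + 2320) - 5123) = (-8389 + 100)*((-1 + 53824 + 2320) - 5123) = -8289*(56143 - 5123) = -8289*51020 = -422904780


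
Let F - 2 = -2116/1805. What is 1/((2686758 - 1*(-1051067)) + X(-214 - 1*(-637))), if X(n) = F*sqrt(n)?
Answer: 12177927295625/45518961092825364397 - 8090010*sqrt(47)/45518961092825364397 ≈ 2.6753e-7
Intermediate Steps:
F = 1494/1805 (F = 2 - 2116/1805 = 1494/1805 ≈ 0.82770)
X(n) = 1494*sqrt(n)/1805
1/((2686758 - 1*(-1051067)) + X(-214 - 1*(-637))) = 1/((2686758 - 1*(-1051067)) + 1494*sqrt(-214 - 1*(-637))/1805) = 1/((2686758 + 1051067) + 1494*sqrt(-214 + 637)/1805) = 1/(3737825 + 1494*sqrt(423)/1805) = 1/(3737825 + 1494*(3*sqrt(47))/1805) = 1/(3737825 + 4482*sqrt(47)/1805)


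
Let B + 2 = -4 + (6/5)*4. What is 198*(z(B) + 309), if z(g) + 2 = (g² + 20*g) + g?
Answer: 1402038/25 ≈ 56082.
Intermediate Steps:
B = -6/5 (B = -2 + (-4 + (6/5)*4) = -2 + (-4 + 24/5) = -2 + ⅘ = -6/5 ≈ -1.2000)
z(g) = -2 + g² + 21*g (z(g) = -2 + ((g² + 20*g) + g) = -2 + (g² + 21*g) = -2 + g² + 21*g)
198*(z(B) + 309) = 198*((-2 + (-6/5)² + 21*(-6/5)) + 309) = 198*((-2 + 36/25 - 126/5) + 309) = 198*(-644/25 + 309) = 198*(7081/25) = 1402038/25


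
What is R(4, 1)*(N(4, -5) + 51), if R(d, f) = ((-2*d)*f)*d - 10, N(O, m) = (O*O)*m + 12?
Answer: 714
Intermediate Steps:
N(O, m) = 12 + m*O**2 (N(O, m) = O**2*m + 12 = m*O**2 + 12 = 12 + m*O**2)
R(d, f) = -10 - 2*f*d**2 (R(d, f) = (-2*d*f)*d - 10 = -2*f*d**2 - 10 = -10 - 2*f*d**2)
R(4, 1)*(N(4, -5) + 51) = (-10 - 2*1*4**2)*((12 - 5*4**2) + 51) = (-10 - 2*1*16)*((12 - 5*16) + 51) = (-10 - 32)*((12 - 80) + 51) = -42*(-68 + 51) = -42*(-17) = 714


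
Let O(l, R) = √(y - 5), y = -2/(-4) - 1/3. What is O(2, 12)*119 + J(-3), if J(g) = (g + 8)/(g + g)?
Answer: -⅚ + 119*I*√174/6 ≈ -0.83333 + 261.62*I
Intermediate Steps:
J(g) = (8 + g)/(2*g) (J(g) = (8 + g)/((2*g)) = (8 + g)*(1/(2*g)) = (8 + g)/(2*g))
y = ⅙ (y = -2*(-¼) - 1*⅓ = ½ - ⅓ = ⅙ ≈ 0.16667)
O(l, R) = I*√174/6 (O(l, R) = √(⅙ - 5) = √(-29/6) = I*√174/6)
O(2, 12)*119 + J(-3) = (I*√174/6)*119 + (½)*(8 - 3)/(-3) = 119*I*√174/6 + (½)*(-⅓)*5 = 119*I*√174/6 - ⅚ = -⅚ + 119*I*√174/6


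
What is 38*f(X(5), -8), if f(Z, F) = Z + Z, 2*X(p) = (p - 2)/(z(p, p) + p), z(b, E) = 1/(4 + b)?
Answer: 513/23 ≈ 22.304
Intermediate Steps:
X(p) = (-2 + p)/(2*(p + 1/(4 + p))) (X(p) = ((p - 2)/(1/(4 + p) + p))/2 = ((-2 + p)/(p + 1/(4 + p)))/2 = (-2 + p)/(2*(p + 1/(4 + p))))
f(Z, F) = 2*Z
38*f(X(5), -8) = 38*(2*((-2 + 5)*(4 + 5)/(2*(1 + 5*(4 + 5))))) = 38*(2*((½)*3*9/(1 + 5*9))) = 38*(2*((½)*3*9/(1 + 45))) = 38*(2*((½)*3*9/46)) = 38*(2*((½)*(1/46)*3*9)) = 38*(2*(27/92)) = 38*(27/46) = 513/23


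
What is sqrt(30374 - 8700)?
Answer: sqrt(21674) ≈ 147.22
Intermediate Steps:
sqrt(30374 - 8700) = sqrt(21674)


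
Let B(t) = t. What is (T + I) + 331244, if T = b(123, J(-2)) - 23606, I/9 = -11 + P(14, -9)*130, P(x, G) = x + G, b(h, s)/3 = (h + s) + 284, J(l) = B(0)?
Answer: 314610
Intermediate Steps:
J(l) = 0
b(h, s) = 852 + 3*h + 3*s (b(h, s) = 3*((h + s) + 284) = 3*(284 + h + s) = 852 + 3*h + 3*s)
P(x, G) = G + x
I = 5751 (I = 9*(-11 + (-9 + 14)*130) = 9*(-11 + 5*130) = 9*(-11 + 650) = 9*639 = 5751)
T = -22385 (T = (852 + 3*123 + 3*0) - 23606 = (852 + 369 + 0) - 23606 = 1221 - 23606 = -22385)
(T + I) + 331244 = (-22385 + 5751) + 331244 = -16634 + 331244 = 314610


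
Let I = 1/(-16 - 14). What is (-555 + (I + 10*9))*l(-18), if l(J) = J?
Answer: 41853/5 ≈ 8370.6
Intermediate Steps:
I = -1/30 (I = 1/(-30) = -1/30 ≈ -0.033333)
(-555 + (I + 10*9))*l(-18) = (-555 + (-1/30 + 10*9))*(-18) = (-555 + (-1/30 + 90))*(-18) = (-555 + 2699/30)*(-18) = -13951/30*(-18) = 41853/5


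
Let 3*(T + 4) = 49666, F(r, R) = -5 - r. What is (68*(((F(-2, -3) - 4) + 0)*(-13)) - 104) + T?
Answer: 67906/3 ≈ 22635.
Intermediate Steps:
T = 49654/3 (T = -4 + (⅓)*49666 = -4 + 49666/3 = 49654/3 ≈ 16551.)
(68*(((F(-2, -3) - 4) + 0)*(-13)) - 104) + T = (68*((((-5 - 1*(-2)) - 4) + 0)*(-13)) - 104) + 49654/3 = (68*((((-5 + 2) - 4) + 0)*(-13)) - 104) + 49654/3 = (68*(((-3 - 4) + 0)*(-13)) - 104) + 49654/3 = (68*((-7 + 0)*(-13)) - 104) + 49654/3 = (68*(-7*(-13)) - 104) + 49654/3 = (68*91 - 104) + 49654/3 = (6188 - 104) + 49654/3 = 6084 + 49654/3 = 67906/3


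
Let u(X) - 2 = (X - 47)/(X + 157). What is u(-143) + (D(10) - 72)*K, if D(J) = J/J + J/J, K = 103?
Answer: -50551/7 ≈ -7221.6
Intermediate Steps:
u(X) = 2 + (-47 + X)/(157 + X) (u(X) = 2 + (X - 47)/(X + 157) = 2 + (-47 + X)/(157 + X))
D(J) = 2 (D(J) = 1 + 1 = 2)
u(-143) + (D(10) - 72)*K = 3*(89 - 143)/(157 - 143) + (2 - 72)*103 = 3*(-54)/14 - 70*103 = 3*(1/14)*(-54) - 7210 = -81/7 - 7210 = -50551/7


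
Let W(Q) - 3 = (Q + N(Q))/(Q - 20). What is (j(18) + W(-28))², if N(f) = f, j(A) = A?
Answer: 17689/36 ≈ 491.36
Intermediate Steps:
W(Q) = 3 + 2*Q/(-20 + Q) (W(Q) = 3 + (Q + Q)/(Q - 20) = 3 + (2*Q)/(-20 + Q) = 3 + 2*Q/(-20 + Q))
(j(18) + W(-28))² = (18 + 5*(-12 - 28)/(-20 - 28))² = (18 + 5*(-40)/(-48))² = (18 + 5*(-1/48)*(-40))² = (18 + 25/6)² = (133/6)² = 17689/36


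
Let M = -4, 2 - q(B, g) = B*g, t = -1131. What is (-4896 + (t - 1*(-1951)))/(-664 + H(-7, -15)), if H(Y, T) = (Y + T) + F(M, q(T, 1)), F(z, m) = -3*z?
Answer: 2038/337 ≈ 6.0475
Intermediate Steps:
q(B, g) = 2 - B*g
H(Y, T) = 12 + T + Y (H(Y, T) = (Y + T) - 3*(-4) = (T + Y) + 12 = 12 + T + Y)
(-4896 + (t - 1*(-1951)))/(-664 + H(-7, -15)) = (-4896 + (-1131 - 1*(-1951)))/(-664 + (12 - 15 - 7)) = (-4896 + (-1131 + 1951))/(-664 - 10) = (-4896 + 820)/(-674) = -4076*(-1/674) = 2038/337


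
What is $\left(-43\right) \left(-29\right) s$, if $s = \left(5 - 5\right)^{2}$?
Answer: $0$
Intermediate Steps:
$s = 0$ ($s = 0^{2} = 0$)
$\left(-43\right) \left(-29\right) s = \left(-43\right) \left(-29\right) 0 = 1247 \cdot 0 = 0$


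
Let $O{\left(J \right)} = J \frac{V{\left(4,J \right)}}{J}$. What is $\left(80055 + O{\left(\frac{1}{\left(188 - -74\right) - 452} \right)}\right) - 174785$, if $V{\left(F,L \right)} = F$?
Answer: $-94726$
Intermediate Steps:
$O{\left(J \right)} = 4$ ($O{\left(J \right)} = J \frac{4}{J} = 4$)
$\left(80055 + O{\left(\frac{1}{\left(188 - -74\right) - 452} \right)}\right) - 174785 = \left(80055 + 4\right) - 174785 = 80059 - 174785 = -94726$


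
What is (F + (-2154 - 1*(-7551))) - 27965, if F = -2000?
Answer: -24568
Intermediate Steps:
(F + (-2154 - 1*(-7551))) - 27965 = (-2000 + (-2154 - 1*(-7551))) - 27965 = (-2000 + (-2154 + 7551)) - 27965 = (-2000 + 5397) - 27965 = 3397 - 27965 = -24568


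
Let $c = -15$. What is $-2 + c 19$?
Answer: $-287$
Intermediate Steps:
$-2 + c 19 = -2 - 285 = -287$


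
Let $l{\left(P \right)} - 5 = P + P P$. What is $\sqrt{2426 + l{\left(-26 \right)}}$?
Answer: $\sqrt{3081} \approx 55.507$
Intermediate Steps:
$l{\left(P \right)} = 5 + P + P^{2}$ ($l{\left(P \right)} = 5 + \left(P + P P\right) = 5 + \left(P + P^{2}\right) = 5 + P + P^{2}$)
$\sqrt{2426 + l{\left(-26 \right)}} = \sqrt{2426 + \left(5 - 26 + \left(-26\right)^{2}\right)} = \sqrt{2426 + \left(5 - 26 + 676\right)} = \sqrt{2426 + 655} = \sqrt{3081}$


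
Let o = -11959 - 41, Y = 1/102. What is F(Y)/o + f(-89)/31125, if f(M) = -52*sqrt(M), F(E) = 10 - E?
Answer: -1019/1224000 - 52*I*sqrt(89)/31125 ≈ -0.00083252 - 0.015761*I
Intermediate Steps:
Y = 1/102 ≈ 0.0098039
o = -12000
F(Y)/o + f(-89)/31125 = (10 - 1*1/102)/(-12000) - 52*I*sqrt(89)/31125 = (10 - 1/102)*(-1/12000) - 52*I*sqrt(89)*(1/31125) = (1019/102)*(-1/12000) - 52*I*sqrt(89)*(1/31125) = -1019/1224000 - 52*I*sqrt(89)/31125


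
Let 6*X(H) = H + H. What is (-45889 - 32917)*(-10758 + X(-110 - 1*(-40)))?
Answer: 2548901264/3 ≈ 8.4963e+8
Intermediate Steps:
X(H) = H/3 (X(H) = (H + H)/6 = (2*H)/6 = H/3)
(-45889 - 32917)*(-10758 + X(-110 - 1*(-40))) = (-45889 - 32917)*(-10758 + (-110 - 1*(-40))/3) = -78806*(-10758 + (-110 + 40)/3) = -78806*(-10758 + (⅓)*(-70)) = -78806*(-10758 - 70/3) = -78806*(-32344/3) = 2548901264/3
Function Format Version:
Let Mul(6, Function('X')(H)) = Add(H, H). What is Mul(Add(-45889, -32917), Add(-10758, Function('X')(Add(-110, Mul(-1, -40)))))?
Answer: Rational(2548901264, 3) ≈ 8.4963e+8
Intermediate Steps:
Function('X')(H) = Mul(Rational(1, 3), H) (Function('X')(H) = Mul(Rational(1, 6), Add(H, H)) = Mul(Rational(1, 6), Mul(2, H)) = Mul(Rational(1, 3), H))
Mul(Add(-45889, -32917), Add(-10758, Function('X')(Add(-110, Mul(-1, -40))))) = Mul(Add(-45889, -32917), Add(-10758, Mul(Rational(1, 3), Add(-110, Mul(-1, -40))))) = Mul(-78806, Add(-10758, Mul(Rational(1, 3), Add(-110, 40)))) = Mul(-78806, Add(-10758, Mul(Rational(1, 3), -70))) = Mul(-78806, Add(-10758, Rational(-70, 3))) = Mul(-78806, Rational(-32344, 3)) = Rational(2548901264, 3)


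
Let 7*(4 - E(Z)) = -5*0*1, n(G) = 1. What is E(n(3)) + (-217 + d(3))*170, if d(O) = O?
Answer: -36376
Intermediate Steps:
E(Z) = 4 (E(Z) = 4 - (-5*0)/7 = 4 - 0 = 4 - 1/7*0 = 4 + 0 = 4)
E(n(3)) + (-217 + d(3))*170 = 4 + (-217 + 3)*170 = 4 - 214*170 = 4 - 36380 = -36376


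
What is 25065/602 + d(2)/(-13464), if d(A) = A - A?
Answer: 25065/602 ≈ 41.636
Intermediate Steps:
d(A) = 0
25065/602 + d(2)/(-13464) = 25065/602 + 0/(-13464) = 25065*(1/602) + 0*(-1/13464) = 25065/602 + 0 = 25065/602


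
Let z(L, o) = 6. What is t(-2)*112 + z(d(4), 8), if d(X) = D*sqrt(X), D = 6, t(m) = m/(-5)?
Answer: 254/5 ≈ 50.800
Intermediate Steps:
t(m) = -m/5 (t(m) = m*(-1/5) = -m/5)
d(X) = 6*sqrt(X)
t(-2)*112 + z(d(4), 8) = -1/5*(-2)*112 + 6 = (2/5)*112 + 6 = 224/5 + 6 = 254/5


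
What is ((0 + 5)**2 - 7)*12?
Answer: 216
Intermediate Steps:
((0 + 5)**2 - 7)*12 = (5**2 - 7)*12 = (25 - 7)*12 = 18*12 = 216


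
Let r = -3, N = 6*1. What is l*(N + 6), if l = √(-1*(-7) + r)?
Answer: 24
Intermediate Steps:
N = 6
l = 2 (l = √(-1*(-7) - 3) = √(7 - 3) = √4 = 2)
l*(N + 6) = 2*(6 + 6) = 2*12 = 24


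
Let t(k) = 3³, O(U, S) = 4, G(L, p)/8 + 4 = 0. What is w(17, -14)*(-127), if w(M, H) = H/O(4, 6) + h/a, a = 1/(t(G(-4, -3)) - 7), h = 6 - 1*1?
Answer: -24511/2 ≈ -12256.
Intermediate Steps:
G(L, p) = -32 (G(L, p) = -32 + 8*0 = -32 + 0 = -32)
h = 5 (h = 6 - 1 = 5)
t(k) = 27
a = 1/20 (a = 1/(27 - 7) = 1/20 ≈ 0.050000)
w(M, H) = 100 + H/4 (w(M, H) = H/4 + 5/(1/20) = H*(¼) + 5*20 = H/4 + 100 = 100 + H/4)
w(17, -14)*(-127) = (100 + (¼)*(-14))*(-127) = (100 - 7/2)*(-127) = (193/2)*(-127) = -24511/2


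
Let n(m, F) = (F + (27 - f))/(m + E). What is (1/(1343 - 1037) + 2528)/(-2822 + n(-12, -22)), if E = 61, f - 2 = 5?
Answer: -37904881/42313680 ≈ -0.89581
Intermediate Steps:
f = 7 (f = 2 + 5 = 7)
n(m, F) = (20 + F)/(61 + m) (n(m, F) = (F + (27 - 1*7))/(m + 61) = (F + (27 - 7))/(61 + m) = (F + 20)/(61 + m) = (20 + F)/(61 + m))
(1/(1343 - 1037) + 2528)/(-2822 + n(-12, -22)) = (1/(1343 - 1037) + 2528)/(-2822 + (20 - 22)/(61 - 12)) = (1/306 + 2528)/(-2822 - 2/49) = (1/306 + 2528)/(-2822 + (1/49)*(-2)) = 773569/(306*(-2822 - 2/49)) = 773569/(306*(-138280/49)) = (773569/306)*(-49/138280) = -37904881/42313680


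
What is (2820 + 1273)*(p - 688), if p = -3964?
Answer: -19040636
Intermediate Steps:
(2820 + 1273)*(p - 688) = (2820 + 1273)*(-3964 - 688) = 4093*(-4652) = -19040636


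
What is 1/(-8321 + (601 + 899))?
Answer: -1/6821 ≈ -0.00014661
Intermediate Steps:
1/(-8321 + (601 + 899)) = 1/(-8321 + 1500) = 1/(-6821) = -1/6821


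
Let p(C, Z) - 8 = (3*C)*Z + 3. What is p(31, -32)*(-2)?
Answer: 5930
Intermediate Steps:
p(C, Z) = 11 + 3*C*Z (p(C, Z) = 8 + ((3*C)*Z + 3) = 8 + (3*C*Z + 3) = 8 + (3 + 3*C*Z) = 11 + 3*C*Z)
p(31, -32)*(-2) = (11 + 3*31*(-32))*(-2) = (11 - 2976)*(-2) = -2965*(-2) = 5930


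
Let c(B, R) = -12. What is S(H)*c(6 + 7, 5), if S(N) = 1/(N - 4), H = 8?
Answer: -3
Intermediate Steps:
S(N) = 1/(-4 + N)
S(H)*c(6 + 7, 5) = -12/(-4 + 8) = -12/4 = (¼)*(-12) = -3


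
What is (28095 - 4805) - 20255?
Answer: 3035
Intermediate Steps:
(28095 - 4805) - 20255 = 23290 - 20255 = 3035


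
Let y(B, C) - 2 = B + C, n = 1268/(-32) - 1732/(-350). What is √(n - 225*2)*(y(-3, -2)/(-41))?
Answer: 3*I*√9499658/5740 ≈ 1.6109*I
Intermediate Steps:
n = -48547/1400 (n = 1268*(-1/32) - 1732*(-1/350) = -317/8 + 866/175 = -48547/1400 ≈ -34.676)
y(B, C) = 2 + B + C (y(B, C) = 2 + (B + C) = 2 + B + C)
√(n - 225*2)*(y(-3, -2)/(-41)) = √(-48547/1400 - 225*2)*((2 - 3 - 2)/(-41)) = √(-48547/1400 - 450)*(-3*(-1/41)) = √(-678547/1400)*(3/41) = (I*√9499658/140)*(3/41) = 3*I*√9499658/5740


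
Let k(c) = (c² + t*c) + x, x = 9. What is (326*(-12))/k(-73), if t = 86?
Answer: 978/235 ≈ 4.1617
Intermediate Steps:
k(c) = 9 + c² + 86*c (k(c) = (c² + 86*c) + 9 = 9 + c² + 86*c)
(326*(-12))/k(-73) = (326*(-12))/(9 + (-73)² + 86*(-73)) = -3912/(9 + 5329 - 6278) = -3912/(-940) = -3912*(-1/940) = 978/235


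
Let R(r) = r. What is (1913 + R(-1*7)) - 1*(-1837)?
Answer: 3743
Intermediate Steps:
(1913 + R(-1*7)) - 1*(-1837) = (1913 - 1*7) - 1*(-1837) = (1913 - 7) + 1837 = 1906 + 1837 = 3743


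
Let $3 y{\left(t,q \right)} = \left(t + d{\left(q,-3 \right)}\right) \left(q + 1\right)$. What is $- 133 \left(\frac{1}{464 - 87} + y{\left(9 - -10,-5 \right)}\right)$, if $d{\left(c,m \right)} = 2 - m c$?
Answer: $\frac{400995}{377} \approx 1063.6$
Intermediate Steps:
$d{\left(c,m \right)} = 2 - c m$
$y{\left(t,q \right)} = \frac{\left(1 + q\right) \left(2 + t + 3 q\right)}{3}$ ($y{\left(t,q \right)} = \frac{\left(t - \left(-2 + q \left(-3\right)\right)\right) \left(q + 1\right)}{3} = \frac{\left(t + \left(2 + 3 q\right)\right) \left(1 + q\right)}{3} = \frac{\left(2 + t + 3 q\right) \left(1 + q\right)}{3} = \frac{\left(1 + q\right) \left(2 + t + 3 q\right)}{3}$)
$- 133 \left(\frac{1}{464 - 87} + y{\left(9 - -10,-5 \right)}\right) = - 133 \left(\frac{1}{464 - 87} + \left(\frac{2}{3} + \left(-5\right)^{2} + \frac{9 - -10}{3} + \frac{5}{3} \left(-5\right) + \frac{1}{3} \left(-5\right) \left(9 - -10\right)\right)\right) = - 133 \left(\frac{1}{464 - 87} + \left(\frac{2}{3} + 25 + \frac{9 + 10}{3} - \frac{25}{3} + \frac{1}{3} \left(-5\right) \left(9 + 10\right)\right)\right) = - 133 \left(\frac{1}{464 - 87} + \left(\frac{2}{3} + 25 + \frac{1}{3} \cdot 19 - \frac{25}{3} + \frac{1}{3} \left(-5\right) 19\right)\right) = - 133 \left(\frac{1}{377} + \left(\frac{2}{3} + 25 + \frac{19}{3} - \frac{25}{3} - \frac{95}{3}\right)\right) = - 133 \left(\frac{1}{377} - 8\right) = \left(-133\right) \left(- \frac{3015}{377}\right) = \frac{400995}{377}$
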